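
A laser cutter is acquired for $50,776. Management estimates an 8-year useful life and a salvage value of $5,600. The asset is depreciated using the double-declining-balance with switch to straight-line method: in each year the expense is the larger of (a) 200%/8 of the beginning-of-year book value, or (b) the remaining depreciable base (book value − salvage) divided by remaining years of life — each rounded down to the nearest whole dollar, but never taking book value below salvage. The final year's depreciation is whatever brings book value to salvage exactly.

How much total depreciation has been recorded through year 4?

$34,709

Depreciable base = $50,776 − $5,600 = $45,176.
Year 1: DB = ⌊$50,776 × 200%/8⌋ = $12,694; SL = ⌊$45,176/8⌋ = $5,647 → take DB $12,694. Book value $38,082.
Year 2: DB = ⌊$38,082 × 200%/8⌋ = $9,520; SL = ⌊$32,482/7⌋ = $4,640 → take DB $9,520. Book value $28,562.
Year 3: DB = ⌊$28,562 × 200%/8⌋ = $7,140; SL = ⌊$22,962/6⌋ = $3,827 → take DB $7,140. Book value $21,422.
Year 4: DB = ⌊$21,422 × 200%/8⌋ = $5,355; SL = ⌊$15,822/5⌋ = $3,164 → take DB $5,355. Book value $16,067.
Accumulated through year 4 = $50,776 − $16,067 = $34,709.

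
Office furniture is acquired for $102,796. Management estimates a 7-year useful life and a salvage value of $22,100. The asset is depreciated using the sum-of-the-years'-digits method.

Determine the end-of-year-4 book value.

$39,392

Depreciable base = $102,796 − $22,100 = $80,696.
Sum of the years' digits = 7+6+5+4+3+2+1 = 28.
Year 1: $80,696 × 7/28 = $20,174. Book value $82,622.
Year 2: $80,696 × 6/28 = $17,292. Book value $65,330.
Year 3: $80,696 × 5/28 = $14,410. Book value $50,920.
Year 4: $80,696 × 4/28 = $11,528. Book value $39,392.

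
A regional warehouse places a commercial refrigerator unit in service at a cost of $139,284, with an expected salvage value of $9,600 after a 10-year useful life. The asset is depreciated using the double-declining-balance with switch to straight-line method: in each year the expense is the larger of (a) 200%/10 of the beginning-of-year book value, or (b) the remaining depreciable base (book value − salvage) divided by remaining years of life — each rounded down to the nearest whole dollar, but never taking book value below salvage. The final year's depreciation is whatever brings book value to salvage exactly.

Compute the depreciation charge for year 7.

Depreciable base = $139,284 − $9,600 = $129,684.
Year 1: DB = ⌊$139,284 × 200%/10⌋ = $27,856; SL = ⌊$129,684/10⌋ = $12,968 → take DB $27,856. Book value $111,428.
Year 2: DB = ⌊$111,428 × 200%/10⌋ = $22,285; SL = ⌊$101,828/9⌋ = $11,314 → take DB $22,285. Book value $89,143.
Year 3: DB = ⌊$89,143 × 200%/10⌋ = $17,828; SL = ⌊$79,543/8⌋ = $9,942 → take DB $17,828. Book value $71,315.
Year 4: DB = ⌊$71,315 × 200%/10⌋ = $14,263; SL = ⌊$61,715/7⌋ = $8,816 → take DB $14,263. Book value $57,052.
Year 5: DB = ⌊$57,052 × 200%/10⌋ = $11,410; SL = ⌊$47,452/6⌋ = $7,908 → take DB $11,410. Book value $45,642.
Year 6: DB = ⌊$45,642 × 200%/10⌋ = $9,128; SL = ⌊$36,042/5⌋ = $7,208 → take DB $9,128. Book value $36,514.
Year 7: DB = ⌊$36,514 × 200%/10⌋ = $7,302; SL = ⌊$26,914/4⌋ = $6,728 → take DB $7,302. Book value $29,212.

$7,302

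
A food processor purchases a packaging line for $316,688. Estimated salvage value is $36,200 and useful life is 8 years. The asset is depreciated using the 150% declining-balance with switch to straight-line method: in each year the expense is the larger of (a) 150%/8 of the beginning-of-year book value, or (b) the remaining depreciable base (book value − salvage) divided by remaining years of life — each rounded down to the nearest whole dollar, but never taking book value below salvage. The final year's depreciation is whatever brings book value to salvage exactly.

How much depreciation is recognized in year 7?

Depreciable base = $316,688 − $36,200 = $280,488.
Year 1: DB = ⌊$316,688 × 150%/8⌋ = $59,379; SL = ⌊$280,488/8⌋ = $35,061 → take DB $59,379. Book value $257,309.
Year 2: DB = ⌊$257,309 × 150%/8⌋ = $48,245; SL = ⌊$221,109/7⌋ = $31,587 → take DB $48,245. Book value $209,064.
Year 3: DB = ⌊$209,064 × 150%/8⌋ = $39,199; SL = ⌊$172,864/6⌋ = $28,810 → take DB $39,199. Book value $169,865.
Year 4: DB = ⌊$169,865 × 150%/8⌋ = $31,849; SL = ⌊$133,665/5⌋ = $26,733 → take DB $31,849. Book value $138,016.
Year 5: DB = ⌊$138,016 × 150%/8⌋ = $25,878; SL = ⌊$101,816/4⌋ = $25,454 → take DB $25,878. Book value $112,138.
Year 6: DB = ⌊$112,138 × 150%/8⌋ = $21,025; SL = ⌊$75,938/3⌋ = $25,312 → take SL $25,312. Book value $86,826.
Year 7: DB = ⌊$86,826 × 150%/8⌋ = $16,279; SL = ⌊$50,626/2⌋ = $25,313 → take SL $25,313. Book value $61,513.

$25,313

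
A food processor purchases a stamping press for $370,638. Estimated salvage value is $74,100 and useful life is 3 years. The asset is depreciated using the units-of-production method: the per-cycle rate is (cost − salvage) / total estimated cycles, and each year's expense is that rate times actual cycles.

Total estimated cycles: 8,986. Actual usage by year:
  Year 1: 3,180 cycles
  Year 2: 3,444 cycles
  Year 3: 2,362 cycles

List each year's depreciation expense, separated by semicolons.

$104,940; $113,652; $77,946

Depreciable base = $370,638 − $74,100 = $296,538.
Rate = $296,538 / 8,986 cycles = $33 per cycle.
Year 1: 3,180 × $33 = $104,940. Book value $265,698.
Year 2: 3,444 × $33 = $113,652. Book value $152,046.
Year 3: 2,362 × $33 = $77,946. Book value $74,100.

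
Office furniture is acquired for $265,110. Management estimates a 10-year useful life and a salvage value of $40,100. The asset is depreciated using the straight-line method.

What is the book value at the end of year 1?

Depreciable base = $265,110 − $40,100 = $225,010.
Annual expense = $225,010 / 10 = $22,501.
End of year 1: book value $242,609.

$242,609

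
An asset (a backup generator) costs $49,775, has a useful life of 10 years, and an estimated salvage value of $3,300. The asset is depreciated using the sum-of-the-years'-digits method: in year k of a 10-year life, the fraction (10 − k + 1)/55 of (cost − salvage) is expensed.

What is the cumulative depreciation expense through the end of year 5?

Depreciable base = $49,775 − $3,300 = $46,475.
Sum of the years' digits = 10+9+8+7+6+5+4+3+2+1 = 55.
Year 1: $46,475 × 10/55 = $8,450. Book value $41,325.
Year 2: $46,475 × 9/55 = $7,605. Book value $33,720.
Year 3: $46,475 × 8/55 = $6,760. Book value $26,960.
Year 4: $46,475 × 7/55 = $5,915. Book value $21,045.
Year 5: $46,475 × 6/55 = $5,070. Book value $15,975.
Accumulated through year 5 = $49,775 − $15,975 = $33,800.

$33,800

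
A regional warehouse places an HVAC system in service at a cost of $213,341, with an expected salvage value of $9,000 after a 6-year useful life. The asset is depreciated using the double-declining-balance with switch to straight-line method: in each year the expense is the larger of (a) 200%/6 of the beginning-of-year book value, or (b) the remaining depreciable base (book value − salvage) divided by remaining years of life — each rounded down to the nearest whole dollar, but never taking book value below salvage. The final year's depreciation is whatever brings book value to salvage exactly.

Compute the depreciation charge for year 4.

Depreciable base = $213,341 − $9,000 = $204,341.
Year 1: DB = ⌊$213,341 × 200%/6⌋ = $71,113; SL = ⌊$204,341/6⌋ = $34,056 → take DB $71,113. Book value $142,228.
Year 2: DB = ⌊$142,228 × 200%/6⌋ = $47,409; SL = ⌊$133,228/5⌋ = $26,645 → take DB $47,409. Book value $94,819.
Year 3: DB = ⌊$94,819 × 200%/6⌋ = $31,606; SL = ⌊$85,819/4⌋ = $21,454 → take DB $31,606. Book value $63,213.
Year 4: DB = ⌊$63,213 × 200%/6⌋ = $21,071; SL = ⌊$54,213/3⌋ = $18,071 → take DB $21,071. Book value $42,142.

$21,071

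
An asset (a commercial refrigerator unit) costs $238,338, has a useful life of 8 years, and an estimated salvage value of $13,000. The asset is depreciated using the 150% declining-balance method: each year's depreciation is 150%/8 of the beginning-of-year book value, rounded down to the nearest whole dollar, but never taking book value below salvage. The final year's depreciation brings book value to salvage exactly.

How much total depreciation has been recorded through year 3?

$110,498

Depreciable base = $238,338 − $13,000 = $225,338.
Year 1: ⌊$238,338 × 150%/8⌋ = $44,688. Book value $193,650.
Year 2: ⌊$193,650 × 150%/8⌋ = $36,309. Book value $157,341.
Year 3: ⌊$157,341 × 150%/8⌋ = $29,501. Book value $127,840.
Accumulated through year 3 = $238,338 − $127,840 = $110,498.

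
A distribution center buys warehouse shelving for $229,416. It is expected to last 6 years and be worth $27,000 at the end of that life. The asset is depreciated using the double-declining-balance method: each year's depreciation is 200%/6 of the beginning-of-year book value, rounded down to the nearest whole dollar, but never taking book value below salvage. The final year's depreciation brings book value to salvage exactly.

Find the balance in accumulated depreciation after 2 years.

$127,453

Depreciable base = $229,416 − $27,000 = $202,416.
Year 1: ⌊$229,416 × 200%/6⌋ = $76,472. Book value $152,944.
Year 2: ⌊$152,944 × 200%/6⌋ = $50,981. Book value $101,963.
Accumulated through year 2 = $229,416 − $101,963 = $127,453.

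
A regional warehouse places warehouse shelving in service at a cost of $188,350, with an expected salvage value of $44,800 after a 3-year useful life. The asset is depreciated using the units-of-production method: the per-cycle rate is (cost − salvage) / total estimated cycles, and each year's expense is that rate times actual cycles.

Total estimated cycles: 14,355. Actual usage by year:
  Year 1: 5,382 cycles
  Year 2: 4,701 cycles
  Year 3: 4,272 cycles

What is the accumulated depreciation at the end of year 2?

Depreciable base = $188,350 − $44,800 = $143,550.
Rate = $143,550 / 14,355 cycles = $10 per cycle.
Year 1: 5,382 × $10 = $53,820. Book value $134,530.
Year 2: 4,701 × $10 = $47,010. Book value $87,520.
Accumulated through year 2 = $188,350 − $87,520 = $100,830.

$100,830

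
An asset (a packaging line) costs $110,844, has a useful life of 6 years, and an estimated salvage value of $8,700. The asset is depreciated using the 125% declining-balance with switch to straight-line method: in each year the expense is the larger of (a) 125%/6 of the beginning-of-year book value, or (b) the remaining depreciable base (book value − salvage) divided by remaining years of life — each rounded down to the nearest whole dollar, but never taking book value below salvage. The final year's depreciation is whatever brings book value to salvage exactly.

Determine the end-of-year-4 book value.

Depreciable base = $110,844 − $8,700 = $102,144.
Year 1: DB = ⌊$110,844 × 125%/6⌋ = $23,092; SL = ⌊$102,144/6⌋ = $17,024 → take DB $23,092. Book value $87,752.
Year 2: DB = ⌊$87,752 × 125%/6⌋ = $18,281; SL = ⌊$79,052/5⌋ = $15,810 → take DB $18,281. Book value $69,471.
Year 3: DB = ⌊$69,471 × 125%/6⌋ = $14,473; SL = ⌊$60,771/4⌋ = $15,192 → take SL $15,192. Book value $54,279.
Year 4: DB = ⌊$54,279 × 125%/6⌋ = $11,308; SL = ⌊$45,579/3⌋ = $15,193 → take SL $15,193. Book value $39,086.

$39,086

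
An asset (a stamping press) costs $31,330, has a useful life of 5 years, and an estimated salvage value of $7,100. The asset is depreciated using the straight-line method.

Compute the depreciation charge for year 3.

Depreciable base = $31,330 − $7,100 = $24,230.
Annual expense = $24,230 / 5 = $4,846.

$4,846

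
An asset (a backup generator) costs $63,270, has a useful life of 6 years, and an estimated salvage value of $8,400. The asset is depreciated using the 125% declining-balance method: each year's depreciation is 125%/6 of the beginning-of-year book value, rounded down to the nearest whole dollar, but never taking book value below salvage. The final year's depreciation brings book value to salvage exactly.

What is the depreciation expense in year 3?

$8,261

Depreciable base = $63,270 − $8,400 = $54,870.
Year 1: ⌊$63,270 × 125%/6⌋ = $13,181. Book value $50,089.
Year 2: ⌊$50,089 × 125%/6⌋ = $10,435. Book value $39,654.
Year 3: ⌊$39,654 × 125%/6⌋ = $8,261. Book value $31,393.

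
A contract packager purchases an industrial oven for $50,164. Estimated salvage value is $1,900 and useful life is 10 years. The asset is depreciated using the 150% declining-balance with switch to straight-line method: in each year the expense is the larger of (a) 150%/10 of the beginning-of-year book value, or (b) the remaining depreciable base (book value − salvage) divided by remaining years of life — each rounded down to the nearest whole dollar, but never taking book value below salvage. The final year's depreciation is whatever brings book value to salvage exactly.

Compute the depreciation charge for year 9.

$4,048

Depreciable base = $50,164 − $1,900 = $48,264.
Year 1: DB = ⌊$50,164 × 150%/10⌋ = $7,524; SL = ⌊$48,264/10⌋ = $4,826 → take DB $7,524. Book value $42,640.
Year 2: DB = ⌊$42,640 × 150%/10⌋ = $6,396; SL = ⌊$40,740/9⌋ = $4,526 → take DB $6,396. Book value $36,244.
Year 3: DB = ⌊$36,244 × 150%/10⌋ = $5,436; SL = ⌊$34,344/8⌋ = $4,293 → take DB $5,436. Book value $30,808.
Year 4: DB = ⌊$30,808 × 150%/10⌋ = $4,621; SL = ⌊$28,908/7⌋ = $4,129 → take DB $4,621. Book value $26,187.
Year 5: DB = ⌊$26,187 × 150%/10⌋ = $3,928; SL = ⌊$24,287/6⌋ = $4,047 → take SL $4,047. Book value $22,140.
Year 6: DB = ⌊$22,140 × 150%/10⌋ = $3,321; SL = ⌊$20,240/5⌋ = $4,048 → take SL $4,048. Book value $18,092.
Year 7: DB = ⌊$18,092 × 150%/10⌋ = $2,713; SL = ⌊$16,192/4⌋ = $4,048 → take SL $4,048. Book value $14,044.
Year 8: DB = ⌊$14,044 × 150%/10⌋ = $2,106; SL = ⌊$12,144/3⌋ = $4,048 → take SL $4,048. Book value $9,996.
Year 9: DB = ⌊$9,996 × 150%/10⌋ = $1,499; SL = ⌊$8,096/2⌋ = $4,048 → take SL $4,048. Book value $5,948.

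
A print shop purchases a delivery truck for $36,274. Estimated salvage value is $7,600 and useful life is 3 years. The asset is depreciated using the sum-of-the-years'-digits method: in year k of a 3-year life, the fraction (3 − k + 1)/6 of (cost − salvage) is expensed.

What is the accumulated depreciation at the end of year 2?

Depreciable base = $36,274 − $7,600 = $28,674.
Sum of the years' digits = 3+2+1 = 6.
Year 1: $28,674 × 3/6 = $14,337. Book value $21,937.
Year 2: $28,674 × 2/6 = $9,558. Book value $12,379.
Accumulated through year 2 = $36,274 − $12,379 = $23,895.

$23,895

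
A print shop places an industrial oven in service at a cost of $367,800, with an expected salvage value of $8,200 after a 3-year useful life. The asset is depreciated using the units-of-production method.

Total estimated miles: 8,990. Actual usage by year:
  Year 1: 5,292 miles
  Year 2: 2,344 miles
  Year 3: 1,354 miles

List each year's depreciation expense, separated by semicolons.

Depreciable base = $367,800 − $8,200 = $359,600.
Rate = $359,600 / 8,990 miles = $40 per mile.
Year 1: 5,292 × $40 = $211,680. Book value $156,120.
Year 2: 2,344 × $40 = $93,760. Book value $62,360.
Year 3: 1,354 × $40 = $54,160. Book value $8,200.

$211,680; $93,760; $54,160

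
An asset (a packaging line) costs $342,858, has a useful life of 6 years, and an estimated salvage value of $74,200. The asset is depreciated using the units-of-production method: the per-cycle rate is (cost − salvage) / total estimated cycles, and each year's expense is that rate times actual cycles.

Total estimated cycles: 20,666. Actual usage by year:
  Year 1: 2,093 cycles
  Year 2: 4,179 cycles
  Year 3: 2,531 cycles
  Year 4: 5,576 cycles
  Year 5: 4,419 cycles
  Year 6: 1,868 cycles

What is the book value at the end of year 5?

Depreciable base = $342,858 − $74,200 = $268,658.
Rate = $268,658 / 20,666 cycles = $13 per cycle.
Year 1: 2,093 × $13 = $27,209. Book value $315,649.
Year 2: 4,179 × $13 = $54,327. Book value $261,322.
Year 3: 2,531 × $13 = $32,903. Book value $228,419.
Year 4: 5,576 × $13 = $72,488. Book value $155,931.
Year 5: 4,419 × $13 = $57,447. Book value $98,484.

$98,484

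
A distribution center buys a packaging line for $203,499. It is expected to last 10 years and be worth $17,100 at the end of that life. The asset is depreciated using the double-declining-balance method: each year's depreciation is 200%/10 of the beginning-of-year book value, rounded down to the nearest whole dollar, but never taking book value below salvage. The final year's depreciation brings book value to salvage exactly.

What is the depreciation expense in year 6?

$13,336

Depreciable base = $203,499 − $17,100 = $186,399.
Year 1: ⌊$203,499 × 200%/10⌋ = $40,699. Book value $162,800.
Year 2: ⌊$162,800 × 200%/10⌋ = $32,560. Book value $130,240.
Year 3: ⌊$130,240 × 200%/10⌋ = $26,048. Book value $104,192.
Year 4: ⌊$104,192 × 200%/10⌋ = $20,838. Book value $83,354.
Year 5: ⌊$83,354 × 200%/10⌋ = $16,670. Book value $66,684.
Year 6: ⌊$66,684 × 200%/10⌋ = $13,336. Book value $53,348.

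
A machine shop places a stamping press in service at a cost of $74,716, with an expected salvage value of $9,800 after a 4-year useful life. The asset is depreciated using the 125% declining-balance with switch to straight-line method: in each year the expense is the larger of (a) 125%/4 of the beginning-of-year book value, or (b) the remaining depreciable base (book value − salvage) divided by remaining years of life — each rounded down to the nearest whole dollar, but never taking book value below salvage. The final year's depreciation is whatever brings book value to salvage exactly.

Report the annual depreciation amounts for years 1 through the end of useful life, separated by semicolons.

Depreciable base = $74,716 − $9,800 = $64,916.
Year 1: DB = ⌊$74,716 × 125%/4⌋ = $23,348; SL = ⌊$64,916/4⌋ = $16,229 → take DB $23,348. Book value $51,368.
Year 2: DB = ⌊$51,368 × 125%/4⌋ = $16,052; SL = ⌊$41,568/3⌋ = $13,856 → take DB $16,052. Book value $35,316.
Year 3: DB = ⌊$35,316 × 125%/4⌋ = $11,036; SL = ⌊$25,516/2⌋ = $12,758 → take SL $12,758. Book value $22,558.
Year 4 (final): $22,558 − $9,800 = $12,758. Book value $9,800.

$23,348; $16,052; $12,758; $12,758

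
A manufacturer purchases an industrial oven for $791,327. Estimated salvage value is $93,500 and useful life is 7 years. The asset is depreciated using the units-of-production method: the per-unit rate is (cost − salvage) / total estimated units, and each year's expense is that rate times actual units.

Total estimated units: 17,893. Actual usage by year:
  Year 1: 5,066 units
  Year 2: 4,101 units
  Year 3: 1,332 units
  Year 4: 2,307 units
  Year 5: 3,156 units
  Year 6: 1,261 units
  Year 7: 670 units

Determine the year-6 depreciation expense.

Depreciable base = $791,327 − $93,500 = $697,827.
Rate = $697,827 / 17,893 units = $39 per unit.
Year 1: 5,066 × $39 = $197,574. Book value $593,753.
Year 2: 4,101 × $39 = $159,939. Book value $433,814.
Year 3: 1,332 × $39 = $51,948. Book value $381,866.
Year 4: 2,307 × $39 = $89,973. Book value $291,893.
Year 5: 3,156 × $39 = $123,084. Book value $168,809.
Year 6: 1,261 × $39 = $49,179. Book value $119,630.

$49,179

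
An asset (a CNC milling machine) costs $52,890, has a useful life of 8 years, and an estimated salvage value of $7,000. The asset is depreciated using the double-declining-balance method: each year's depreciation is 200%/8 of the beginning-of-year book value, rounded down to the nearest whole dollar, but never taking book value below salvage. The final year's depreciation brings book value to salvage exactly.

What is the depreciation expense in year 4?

Depreciable base = $52,890 − $7,000 = $45,890.
Year 1: ⌊$52,890 × 200%/8⌋ = $13,222. Book value $39,668.
Year 2: ⌊$39,668 × 200%/8⌋ = $9,917. Book value $29,751.
Year 3: ⌊$29,751 × 200%/8⌋ = $7,437. Book value $22,314.
Year 4: ⌊$22,314 × 200%/8⌋ = $5,578. Book value $16,736.

$5,578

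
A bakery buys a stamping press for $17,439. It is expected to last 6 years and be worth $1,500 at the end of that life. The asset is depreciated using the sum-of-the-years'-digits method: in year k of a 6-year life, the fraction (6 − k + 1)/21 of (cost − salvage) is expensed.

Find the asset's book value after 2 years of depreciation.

Depreciable base = $17,439 − $1,500 = $15,939.
Sum of the years' digits = 6+5+4+3+2+1 = 21.
Year 1: $15,939 × 6/21 = $4,554. Book value $12,885.
Year 2: $15,939 × 5/21 = $3,795. Book value $9,090.

$9,090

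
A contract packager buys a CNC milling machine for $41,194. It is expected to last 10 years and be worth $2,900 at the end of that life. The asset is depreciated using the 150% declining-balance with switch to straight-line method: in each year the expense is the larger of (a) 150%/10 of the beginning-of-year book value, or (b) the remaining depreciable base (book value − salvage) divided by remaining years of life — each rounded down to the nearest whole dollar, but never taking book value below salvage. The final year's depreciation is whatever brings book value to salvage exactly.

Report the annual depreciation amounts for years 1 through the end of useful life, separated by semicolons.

Depreciable base = $41,194 − $2,900 = $38,294.
Year 1: DB = ⌊$41,194 × 150%/10⌋ = $6,179; SL = ⌊$38,294/10⌋ = $3,829 → take DB $6,179. Book value $35,015.
Year 2: DB = ⌊$35,015 × 150%/10⌋ = $5,252; SL = ⌊$32,115/9⌋ = $3,568 → take DB $5,252. Book value $29,763.
Year 3: DB = ⌊$29,763 × 150%/10⌋ = $4,464; SL = ⌊$26,863/8⌋ = $3,357 → take DB $4,464. Book value $25,299.
Year 4: DB = ⌊$25,299 × 150%/10⌋ = $3,794; SL = ⌊$22,399/7⌋ = $3,199 → take DB $3,794. Book value $21,505.
Year 5: DB = ⌊$21,505 × 150%/10⌋ = $3,225; SL = ⌊$18,605/6⌋ = $3,100 → take DB $3,225. Book value $18,280.
Year 6: DB = ⌊$18,280 × 150%/10⌋ = $2,742; SL = ⌊$15,380/5⌋ = $3,076 → take SL $3,076. Book value $15,204.
Year 7: DB = ⌊$15,204 × 150%/10⌋ = $2,280; SL = ⌊$12,304/4⌋ = $3,076 → take SL $3,076. Book value $12,128.
Year 8: DB = ⌊$12,128 × 150%/10⌋ = $1,819; SL = ⌊$9,228/3⌋ = $3,076 → take SL $3,076. Book value $9,052.
Year 9: DB = ⌊$9,052 × 150%/10⌋ = $1,357; SL = ⌊$6,152/2⌋ = $3,076 → take SL $3,076. Book value $5,976.
Year 10 (final): $5,976 − $2,900 = $3,076. Book value $2,900.

$6,179; $5,252; $4,464; $3,794; $3,225; $3,076; $3,076; $3,076; $3,076; $3,076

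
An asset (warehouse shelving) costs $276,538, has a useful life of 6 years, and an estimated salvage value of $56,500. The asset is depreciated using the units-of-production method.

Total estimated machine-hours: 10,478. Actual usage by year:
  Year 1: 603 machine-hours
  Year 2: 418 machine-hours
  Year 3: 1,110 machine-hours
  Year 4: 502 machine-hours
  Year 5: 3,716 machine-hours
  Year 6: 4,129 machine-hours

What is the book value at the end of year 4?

$221,245

Depreciable base = $276,538 − $56,500 = $220,038.
Rate = $220,038 / 10,478 machine-hours = $21 per machine-hour.
Year 1: 603 × $21 = $12,663. Book value $263,875.
Year 2: 418 × $21 = $8,778. Book value $255,097.
Year 3: 1,110 × $21 = $23,310. Book value $231,787.
Year 4: 502 × $21 = $10,542. Book value $221,245.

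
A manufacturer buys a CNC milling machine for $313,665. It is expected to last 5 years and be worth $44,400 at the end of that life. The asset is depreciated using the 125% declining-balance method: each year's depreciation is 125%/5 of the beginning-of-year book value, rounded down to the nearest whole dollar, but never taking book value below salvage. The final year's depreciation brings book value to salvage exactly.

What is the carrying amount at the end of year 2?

$176,437

Depreciable base = $313,665 − $44,400 = $269,265.
Year 1: ⌊$313,665 × 125%/5⌋ = $78,416. Book value $235,249.
Year 2: ⌊$235,249 × 125%/5⌋ = $58,812. Book value $176,437.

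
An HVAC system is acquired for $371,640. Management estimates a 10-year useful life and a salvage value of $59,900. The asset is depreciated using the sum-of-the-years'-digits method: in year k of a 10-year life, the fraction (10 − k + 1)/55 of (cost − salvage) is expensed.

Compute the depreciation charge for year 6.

$28,340

Depreciable base = $371,640 − $59,900 = $311,740.
Sum of the years' digits = 10+9+8+7+6+5+4+3+2+1 = 55.
Year 1: $311,740 × 10/55 = $56,680. Book value $314,960.
Year 2: $311,740 × 9/55 = $51,012. Book value $263,948.
Year 3: $311,740 × 8/55 = $45,344. Book value $218,604.
Year 4: $311,740 × 7/55 = $39,676. Book value $178,928.
Year 5: $311,740 × 6/55 = $34,008. Book value $144,920.
Year 6: $311,740 × 5/55 = $28,340. Book value $116,580.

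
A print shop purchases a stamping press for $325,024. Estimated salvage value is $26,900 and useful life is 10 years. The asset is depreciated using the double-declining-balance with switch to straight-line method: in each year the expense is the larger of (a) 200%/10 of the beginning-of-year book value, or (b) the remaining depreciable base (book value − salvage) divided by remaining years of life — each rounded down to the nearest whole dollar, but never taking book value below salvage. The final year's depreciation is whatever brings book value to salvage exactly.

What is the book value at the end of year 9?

$40,655

Depreciable base = $325,024 − $26,900 = $298,124.
Year 1: DB = ⌊$325,024 × 200%/10⌋ = $65,004; SL = ⌊$298,124/10⌋ = $29,812 → take DB $65,004. Book value $260,020.
Year 2: DB = ⌊$260,020 × 200%/10⌋ = $52,004; SL = ⌊$233,120/9⌋ = $25,902 → take DB $52,004. Book value $208,016.
Year 3: DB = ⌊$208,016 × 200%/10⌋ = $41,603; SL = ⌊$181,116/8⌋ = $22,639 → take DB $41,603. Book value $166,413.
Year 4: DB = ⌊$166,413 × 200%/10⌋ = $33,282; SL = ⌊$139,513/7⌋ = $19,930 → take DB $33,282. Book value $133,131.
Year 5: DB = ⌊$133,131 × 200%/10⌋ = $26,626; SL = ⌊$106,231/6⌋ = $17,705 → take DB $26,626. Book value $106,505.
Year 6: DB = ⌊$106,505 × 200%/10⌋ = $21,301; SL = ⌊$79,605/5⌋ = $15,921 → take DB $21,301. Book value $85,204.
Year 7: DB = ⌊$85,204 × 200%/10⌋ = $17,040; SL = ⌊$58,304/4⌋ = $14,576 → take DB $17,040. Book value $68,164.
Year 8: DB = ⌊$68,164 × 200%/10⌋ = $13,632; SL = ⌊$41,264/3⌋ = $13,754 → take SL $13,754. Book value $54,410.
Year 9: DB = ⌊$54,410 × 200%/10⌋ = $10,882; SL = ⌊$27,510/2⌋ = $13,755 → take SL $13,755. Book value $40,655.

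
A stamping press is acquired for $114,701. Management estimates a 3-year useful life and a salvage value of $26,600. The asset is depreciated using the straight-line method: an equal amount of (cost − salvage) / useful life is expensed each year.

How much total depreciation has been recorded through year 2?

$58,734

Depreciable base = $114,701 − $26,600 = $88,101.
Annual expense = $88,101 / 3 = $29,367.
End of year 1: book value $85,334.
End of year 2: book value $55,967.
Accumulated through year 2 = $114,701 − $55,967 = $58,734.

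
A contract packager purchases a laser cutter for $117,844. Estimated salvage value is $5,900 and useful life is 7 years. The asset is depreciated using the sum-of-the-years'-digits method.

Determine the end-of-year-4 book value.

$29,888

Depreciable base = $117,844 − $5,900 = $111,944.
Sum of the years' digits = 7+6+5+4+3+2+1 = 28.
Year 1: $111,944 × 7/28 = $27,986. Book value $89,858.
Year 2: $111,944 × 6/28 = $23,988. Book value $65,870.
Year 3: $111,944 × 5/28 = $19,990. Book value $45,880.
Year 4: $111,944 × 4/28 = $15,992. Book value $29,888.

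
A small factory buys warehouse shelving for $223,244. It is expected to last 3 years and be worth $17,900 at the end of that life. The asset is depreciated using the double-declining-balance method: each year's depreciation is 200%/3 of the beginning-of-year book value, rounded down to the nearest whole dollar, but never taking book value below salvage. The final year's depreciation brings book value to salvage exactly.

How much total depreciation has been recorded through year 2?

$198,439

Depreciable base = $223,244 − $17,900 = $205,344.
Year 1: ⌊$223,244 × 200%/3⌋ = $148,829. Book value $74,415.
Year 2: ⌊$74,415 × 200%/3⌋ = $49,610. Book value $24,805.
Accumulated through year 2 = $223,244 − $24,805 = $198,439.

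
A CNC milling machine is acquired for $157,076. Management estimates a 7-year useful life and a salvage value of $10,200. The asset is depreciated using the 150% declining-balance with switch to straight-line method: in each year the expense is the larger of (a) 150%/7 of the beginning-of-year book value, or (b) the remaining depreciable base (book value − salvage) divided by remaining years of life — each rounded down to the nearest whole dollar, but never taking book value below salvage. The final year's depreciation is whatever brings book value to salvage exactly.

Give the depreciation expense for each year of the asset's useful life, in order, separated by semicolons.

Depreciable base = $157,076 − $10,200 = $146,876.
Year 1: DB = ⌊$157,076 × 150%/7⌋ = $33,659; SL = ⌊$146,876/7⌋ = $20,982 → take DB $33,659. Book value $123,417.
Year 2: DB = ⌊$123,417 × 150%/7⌋ = $26,446; SL = ⌊$113,217/6⌋ = $18,869 → take DB $26,446. Book value $96,971.
Year 3: DB = ⌊$96,971 × 150%/7⌋ = $20,779; SL = ⌊$86,771/5⌋ = $17,354 → take DB $20,779. Book value $76,192.
Year 4: DB = ⌊$76,192 × 150%/7⌋ = $16,326; SL = ⌊$65,992/4⌋ = $16,498 → take SL $16,498. Book value $59,694.
Year 5: DB = ⌊$59,694 × 150%/7⌋ = $12,791; SL = ⌊$49,494/3⌋ = $16,498 → take SL $16,498. Book value $43,196.
Year 6: DB = ⌊$43,196 × 150%/7⌋ = $9,256; SL = ⌊$32,996/2⌋ = $16,498 → take SL $16,498. Book value $26,698.
Year 7 (final): $26,698 − $10,200 = $16,498. Book value $10,200.

$33,659; $26,446; $20,779; $16,498; $16,498; $16,498; $16,498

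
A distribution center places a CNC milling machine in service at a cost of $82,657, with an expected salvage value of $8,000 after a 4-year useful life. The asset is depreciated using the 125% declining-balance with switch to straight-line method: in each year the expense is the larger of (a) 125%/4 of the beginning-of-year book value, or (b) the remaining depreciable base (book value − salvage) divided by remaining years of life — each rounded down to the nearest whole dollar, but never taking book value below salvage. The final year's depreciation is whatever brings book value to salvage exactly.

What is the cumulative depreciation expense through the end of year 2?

Depreciable base = $82,657 − $8,000 = $74,657.
Year 1: DB = ⌊$82,657 × 125%/4⌋ = $25,830; SL = ⌊$74,657/4⌋ = $18,664 → take DB $25,830. Book value $56,827.
Year 2: DB = ⌊$56,827 × 125%/4⌋ = $17,758; SL = ⌊$48,827/3⌋ = $16,275 → take DB $17,758. Book value $39,069.
Accumulated through year 2 = $82,657 − $39,069 = $43,588.

$43,588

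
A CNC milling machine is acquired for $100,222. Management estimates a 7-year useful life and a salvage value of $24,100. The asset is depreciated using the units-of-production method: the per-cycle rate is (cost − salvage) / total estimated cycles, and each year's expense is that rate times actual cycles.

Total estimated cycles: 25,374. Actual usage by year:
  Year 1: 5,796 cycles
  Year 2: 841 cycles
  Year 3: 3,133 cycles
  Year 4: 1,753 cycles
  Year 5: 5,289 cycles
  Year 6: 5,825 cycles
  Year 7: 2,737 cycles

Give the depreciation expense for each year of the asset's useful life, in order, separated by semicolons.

Depreciable base = $100,222 − $24,100 = $76,122.
Rate = $76,122 / 25,374 cycles = $3 per cycle.
Year 1: 5,796 × $3 = $17,388. Book value $82,834.
Year 2: 841 × $3 = $2,523. Book value $80,311.
Year 3: 3,133 × $3 = $9,399. Book value $70,912.
Year 4: 1,753 × $3 = $5,259. Book value $65,653.
Year 5: 5,289 × $3 = $15,867. Book value $49,786.
Year 6: 5,825 × $3 = $17,475. Book value $32,311.
Year 7: 2,737 × $3 = $8,211. Book value $24,100.

$17,388; $2,523; $9,399; $5,259; $15,867; $17,475; $8,211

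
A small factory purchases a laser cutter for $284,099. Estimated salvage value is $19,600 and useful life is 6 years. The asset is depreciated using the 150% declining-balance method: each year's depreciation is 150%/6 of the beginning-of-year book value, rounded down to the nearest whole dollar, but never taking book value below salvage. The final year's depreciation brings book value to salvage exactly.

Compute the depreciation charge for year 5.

Depreciable base = $284,099 − $19,600 = $264,499.
Year 1: ⌊$284,099 × 150%/6⌋ = $71,024. Book value $213,075.
Year 2: ⌊$213,075 × 150%/6⌋ = $53,268. Book value $159,807.
Year 3: ⌊$159,807 × 150%/6⌋ = $39,951. Book value $119,856.
Year 4: ⌊$119,856 × 150%/6⌋ = $29,964. Book value $89,892.
Year 5: ⌊$89,892 × 150%/6⌋ = $22,473. Book value $67,419.

$22,473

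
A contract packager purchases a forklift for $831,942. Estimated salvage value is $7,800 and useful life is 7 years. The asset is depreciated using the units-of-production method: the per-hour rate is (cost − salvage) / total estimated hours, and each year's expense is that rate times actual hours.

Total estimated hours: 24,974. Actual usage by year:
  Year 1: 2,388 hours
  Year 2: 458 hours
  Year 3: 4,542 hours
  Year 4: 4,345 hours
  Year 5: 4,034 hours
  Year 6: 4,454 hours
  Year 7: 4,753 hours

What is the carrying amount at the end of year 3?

$588,138

Depreciable base = $831,942 − $7,800 = $824,142.
Rate = $824,142 / 24,974 hours = $33 per hour.
Year 1: 2,388 × $33 = $78,804. Book value $753,138.
Year 2: 458 × $33 = $15,114. Book value $738,024.
Year 3: 4,542 × $33 = $149,886. Book value $588,138.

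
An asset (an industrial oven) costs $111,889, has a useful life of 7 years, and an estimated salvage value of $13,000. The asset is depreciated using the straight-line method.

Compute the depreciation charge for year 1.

$14,127

Depreciable base = $111,889 − $13,000 = $98,889.
Annual expense = $98,889 / 7 = $14,127.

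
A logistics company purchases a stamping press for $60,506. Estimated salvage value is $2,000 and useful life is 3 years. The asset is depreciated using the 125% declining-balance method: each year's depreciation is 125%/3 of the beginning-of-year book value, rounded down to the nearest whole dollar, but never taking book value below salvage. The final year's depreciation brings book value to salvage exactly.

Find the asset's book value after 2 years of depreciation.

$20,590

Depreciable base = $60,506 − $2,000 = $58,506.
Year 1: ⌊$60,506 × 125%/3⌋ = $25,210. Book value $35,296.
Year 2: ⌊$35,296 × 125%/3⌋ = $14,706. Book value $20,590.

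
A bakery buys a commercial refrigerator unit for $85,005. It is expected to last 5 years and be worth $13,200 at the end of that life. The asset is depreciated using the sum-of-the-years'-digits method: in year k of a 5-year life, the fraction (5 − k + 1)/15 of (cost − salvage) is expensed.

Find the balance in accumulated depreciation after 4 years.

Depreciable base = $85,005 − $13,200 = $71,805.
Sum of the years' digits = 5+4+3+2+1 = 15.
Year 1: $71,805 × 5/15 = $23,935. Book value $61,070.
Year 2: $71,805 × 4/15 = $19,148. Book value $41,922.
Year 3: $71,805 × 3/15 = $14,361. Book value $27,561.
Year 4: $71,805 × 2/15 = $9,574. Book value $17,987.
Accumulated through year 4 = $85,005 − $17,987 = $67,018.

$67,018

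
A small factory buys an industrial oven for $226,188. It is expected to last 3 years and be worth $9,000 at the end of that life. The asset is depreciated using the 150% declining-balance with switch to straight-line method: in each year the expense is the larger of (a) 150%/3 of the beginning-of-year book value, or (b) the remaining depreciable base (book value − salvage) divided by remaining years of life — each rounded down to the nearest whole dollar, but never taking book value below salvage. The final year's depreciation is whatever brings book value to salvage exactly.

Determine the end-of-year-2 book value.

$56,547

Depreciable base = $226,188 − $9,000 = $217,188.
Year 1: DB = ⌊$226,188 × 150%/3⌋ = $113,094; SL = ⌊$217,188/3⌋ = $72,396 → take DB $113,094. Book value $113,094.
Year 2: DB = ⌊$113,094 × 150%/3⌋ = $56,547; SL = ⌊$104,094/2⌋ = $52,047 → take DB $56,547. Book value $56,547.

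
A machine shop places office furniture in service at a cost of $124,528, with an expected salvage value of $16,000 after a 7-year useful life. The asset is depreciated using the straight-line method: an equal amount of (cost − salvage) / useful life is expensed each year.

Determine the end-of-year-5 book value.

$47,008

Depreciable base = $124,528 − $16,000 = $108,528.
Annual expense = $108,528 / 7 = $15,504.
End of year 1: book value $109,024.
End of year 2: book value $93,520.
End of year 3: book value $78,016.
End of year 4: book value $62,512.
End of year 5: book value $47,008.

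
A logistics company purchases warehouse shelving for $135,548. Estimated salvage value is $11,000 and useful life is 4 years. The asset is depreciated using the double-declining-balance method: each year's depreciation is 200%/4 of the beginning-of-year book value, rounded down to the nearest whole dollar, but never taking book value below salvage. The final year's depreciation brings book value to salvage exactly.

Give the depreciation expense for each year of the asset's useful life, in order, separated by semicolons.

$67,774; $33,887; $16,943; $5,944

Depreciable base = $135,548 − $11,000 = $124,548.
Year 1: ⌊$135,548 × 200%/4⌋ = $67,774. Book value $67,774.
Year 2: ⌊$67,774 × 200%/4⌋ = $33,887. Book value $33,887.
Year 3: ⌊$33,887 × 200%/4⌋ = $16,943. Book value $16,944.
Year 4 (final): $16,944 − $11,000 = $5,944. Book value $11,000.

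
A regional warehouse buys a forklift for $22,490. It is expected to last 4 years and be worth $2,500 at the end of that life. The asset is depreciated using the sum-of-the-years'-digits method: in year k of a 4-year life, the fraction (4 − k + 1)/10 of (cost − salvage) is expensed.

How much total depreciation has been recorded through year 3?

$17,991

Depreciable base = $22,490 − $2,500 = $19,990.
Sum of the years' digits = 4+3+2+1 = 10.
Year 1: $19,990 × 4/10 = $7,996. Book value $14,494.
Year 2: $19,990 × 3/10 = $5,997. Book value $8,497.
Year 3: $19,990 × 2/10 = $3,998. Book value $4,499.
Accumulated through year 3 = $22,490 − $4,499 = $17,991.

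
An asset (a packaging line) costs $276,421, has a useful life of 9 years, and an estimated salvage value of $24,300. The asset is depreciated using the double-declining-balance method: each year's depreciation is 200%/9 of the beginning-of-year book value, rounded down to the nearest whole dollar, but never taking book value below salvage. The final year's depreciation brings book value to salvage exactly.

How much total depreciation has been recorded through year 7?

Depreciable base = $276,421 − $24,300 = $252,121.
Year 1: ⌊$276,421 × 200%/9⌋ = $61,426. Book value $214,995.
Year 2: ⌊$214,995 × 200%/9⌋ = $47,776. Book value $167,219.
Year 3: ⌊$167,219 × 200%/9⌋ = $37,159. Book value $130,060.
Year 4: ⌊$130,060 × 200%/9⌋ = $28,902. Book value $101,158.
Year 5: ⌊$101,158 × 200%/9⌋ = $22,479. Book value $78,679.
Year 6: ⌊$78,679 × 200%/9⌋ = $17,484. Book value $61,195.
Year 7: ⌊$61,195 × 200%/9⌋ = $13,598. Book value $47,597.
Accumulated through year 7 = $276,421 − $47,597 = $228,824.

$228,824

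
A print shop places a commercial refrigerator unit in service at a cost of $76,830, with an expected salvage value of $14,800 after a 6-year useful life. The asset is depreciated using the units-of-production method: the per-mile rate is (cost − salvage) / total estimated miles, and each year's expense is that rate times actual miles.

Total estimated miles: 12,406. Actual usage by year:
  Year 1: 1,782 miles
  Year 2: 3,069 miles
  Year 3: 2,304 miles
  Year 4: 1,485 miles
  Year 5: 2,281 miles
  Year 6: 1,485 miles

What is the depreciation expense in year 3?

Depreciable base = $76,830 − $14,800 = $62,030.
Rate = $62,030 / 12,406 miles = $5 per mile.
Year 1: 1,782 × $5 = $8,910. Book value $67,920.
Year 2: 3,069 × $5 = $15,345. Book value $52,575.
Year 3: 2,304 × $5 = $11,520. Book value $41,055.

$11,520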